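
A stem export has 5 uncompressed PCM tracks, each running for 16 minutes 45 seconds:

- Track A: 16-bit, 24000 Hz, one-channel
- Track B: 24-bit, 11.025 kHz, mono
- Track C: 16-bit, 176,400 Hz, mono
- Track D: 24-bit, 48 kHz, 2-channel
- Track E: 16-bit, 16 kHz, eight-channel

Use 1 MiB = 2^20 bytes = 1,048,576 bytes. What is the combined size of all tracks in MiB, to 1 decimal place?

937.2 MiB

16 minutes 45 seconds = 1,005 s.
Track A: 24,000 × 1,005 × 2 × 1 = 48,240,000 bytes.
Track B: 11,025 × 1,005 × 3 × 1 = 33,240,375 bytes.
Track C: 176,400 × 1,005 × 2 × 1 = 354,564,000 bytes.
Track D: 48,000 × 1,005 × 3 × 2 = 289,440,000 bytes.
Track E: 16,000 × 1,005 × 2 × 8 = 257,280,000 bytes.
Total = 982,764,375 bytes = 937.2 MiB.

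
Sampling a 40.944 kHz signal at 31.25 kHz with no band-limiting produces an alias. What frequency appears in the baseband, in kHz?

9.694 kHz

Nyquist = 31,250/2 = 15,625 Hz; 40,944 Hz exceeds it.
Alias = |40,944 − 1×31,250| = |40,944 − 31,250| = 9,694 Hz = 9.694 kHz.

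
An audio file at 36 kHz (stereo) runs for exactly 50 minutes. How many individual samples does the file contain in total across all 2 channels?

216,000,000 samples

exactly 50 minutes = 3,000 s.
36,000 × 3,000 s × 2 ch = 216,000,000 samples.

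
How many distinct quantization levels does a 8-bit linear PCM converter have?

2^8 = 256.

256 levels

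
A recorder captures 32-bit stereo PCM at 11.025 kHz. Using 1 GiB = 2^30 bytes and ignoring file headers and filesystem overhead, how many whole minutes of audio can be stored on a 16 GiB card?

3,246 minutes

Uncompressed byte rate = 11,025 × 4 × 2 = 88,200 bytes/s.
Capacity = 16 × 1,073,741,824 = 17,179,869,184 bytes.
17,179,869,184 / 88,200 ≈ 194783.1 s → 3,246 minutes.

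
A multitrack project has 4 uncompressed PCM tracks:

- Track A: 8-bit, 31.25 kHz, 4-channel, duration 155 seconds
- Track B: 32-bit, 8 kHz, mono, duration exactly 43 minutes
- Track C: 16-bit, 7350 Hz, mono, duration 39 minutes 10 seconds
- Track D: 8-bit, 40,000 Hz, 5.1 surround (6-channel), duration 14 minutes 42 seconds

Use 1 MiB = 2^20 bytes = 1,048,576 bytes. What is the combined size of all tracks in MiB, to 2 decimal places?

332.03 MiB

Track A: 31,250 × 155 × 1 × 4 = 19,375,000 bytes.
Track B: exactly 43 minutes = 2,580 s; 8,000 × 2,580 × 4 × 1 = 82,560,000 bytes.
Track C: 39 minutes 10 seconds = 2,350 s; 7,350 × 2,350 × 2 × 1 = 34,545,000 bytes.
Track D: 14 minutes 42 seconds = 882 s; 40,000 × 882 × 1 × 6 = 211,680,000 bytes.
Total = 348,160,000 bytes = 332.03 MiB.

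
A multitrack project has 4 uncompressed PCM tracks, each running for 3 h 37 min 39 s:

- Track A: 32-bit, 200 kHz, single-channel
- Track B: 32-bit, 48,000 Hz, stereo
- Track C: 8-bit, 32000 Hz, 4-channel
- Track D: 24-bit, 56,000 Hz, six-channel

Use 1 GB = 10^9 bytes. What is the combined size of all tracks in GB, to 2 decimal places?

30.30 GB

3 h 37 min 39 s = 13,059 s.
Track A: 200,000 × 13,059 × 4 × 1 = 10,447,200,000 bytes.
Track B: 48,000 × 13,059 × 4 × 2 = 5,014,656,000 bytes.
Track C: 32,000 × 13,059 × 1 × 4 = 1,671,552,000 bytes.
Track D: 56,000 × 13,059 × 3 × 6 = 13,163,472,000 bytes.
Total = 30,296,880,000 bytes = 30.30 GB.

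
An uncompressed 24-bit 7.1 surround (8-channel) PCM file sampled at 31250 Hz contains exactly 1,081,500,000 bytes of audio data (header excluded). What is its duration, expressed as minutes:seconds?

24:02

Byte rate = 31,250 × 3 × 8 = 750,000 bytes/s.
Duration = 1,081,500,000 / 750,000 = 1,442 s.
1,442 s = 24:02.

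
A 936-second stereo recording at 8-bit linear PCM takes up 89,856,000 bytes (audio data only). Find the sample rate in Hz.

48,000 Hz

Bytes = sample_rate × seconds × bytes_per_sample × channels.
sample_rate = 89,856,000 / (936 × 1 × 2) = 89,856,000 / 1,872 = 48,000 Hz.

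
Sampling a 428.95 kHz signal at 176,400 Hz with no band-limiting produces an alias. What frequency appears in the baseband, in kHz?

76.15 kHz

Nyquist = 176,400/2 = 88,200 Hz; 428,950 Hz exceeds it.
Alias = |428,950 − 2×176,400| = |428,950 − 352,800| = 76,150 Hz = 76.15 kHz.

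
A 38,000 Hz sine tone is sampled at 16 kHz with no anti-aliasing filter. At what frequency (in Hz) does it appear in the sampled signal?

6,000 Hz

Nyquist = 16,000/2 = 8,000 Hz; 38,000 Hz exceeds it.
Alias = |38,000 − 2×16,000| = |38,000 − 32,000| = 6,000 Hz.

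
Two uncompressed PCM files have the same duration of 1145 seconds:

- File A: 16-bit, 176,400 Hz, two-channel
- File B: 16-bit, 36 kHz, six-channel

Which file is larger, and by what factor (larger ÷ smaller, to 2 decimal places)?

File A: 176,400 × 2 × 2 = 705,600 bytes/s.
File B: 36,000 × 2 × 6 = 432,000 bytes/s.
File A is larger; ratio = 807,912,000 / 494,640,000 = 1.63.

File A, by a factor of 1.63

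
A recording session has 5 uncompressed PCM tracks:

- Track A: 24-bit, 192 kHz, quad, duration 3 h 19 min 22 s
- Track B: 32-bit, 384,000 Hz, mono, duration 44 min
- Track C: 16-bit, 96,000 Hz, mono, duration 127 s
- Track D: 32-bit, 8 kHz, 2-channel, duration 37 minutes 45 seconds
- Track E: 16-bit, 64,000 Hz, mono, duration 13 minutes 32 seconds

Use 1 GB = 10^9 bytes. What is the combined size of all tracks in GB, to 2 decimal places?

Track A: 3 h 19 min 22 s = 11,962 s; 192,000 × 11,962 × 3 × 4 = 27,560,448,000 bytes.
Track B: 44 min = 2,640 s; 384,000 × 2,640 × 4 × 1 = 4,055,040,000 bytes.
Track C: 96,000 × 127 × 2 × 1 = 24,384,000 bytes.
Track D: 37 minutes 45 seconds = 2,265 s; 8,000 × 2,265 × 4 × 2 = 144,960,000 bytes.
Track E: 13 minutes 32 seconds = 812 s; 64,000 × 812 × 2 × 1 = 103,936,000 bytes.
Total = 31,888,768,000 bytes = 31.89 GB.

31.89 GB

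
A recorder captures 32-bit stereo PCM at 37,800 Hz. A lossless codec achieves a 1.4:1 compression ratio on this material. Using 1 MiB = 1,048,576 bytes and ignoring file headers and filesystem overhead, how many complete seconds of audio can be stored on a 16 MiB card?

77 seconds

Uncompressed byte rate = 37,800 × 4 × 2 = 302,400 bytes/s.
After 1.4:1 compression, effective rate ≈ 216000 bytes/s.
Capacity = 16 × 1,048,576 = 16,777,216 bytes.
16,777,216 / effective rate ≈ 77.67 s → 77 seconds.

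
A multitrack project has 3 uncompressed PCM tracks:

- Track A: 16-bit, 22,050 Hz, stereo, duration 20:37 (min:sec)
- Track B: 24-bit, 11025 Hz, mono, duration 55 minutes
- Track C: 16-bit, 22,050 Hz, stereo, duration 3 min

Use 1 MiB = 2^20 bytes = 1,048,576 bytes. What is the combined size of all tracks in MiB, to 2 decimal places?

223.28 MiB

Track A: 20:37 (min:sec) = 1,237 s; 22,050 × 1,237 × 2 × 2 = 109,103,400 bytes.
Track B: 55 minutes = 3,300 s; 11,025 × 3,300 × 3 × 1 = 109,147,500 bytes.
Track C: 3 min = 180 s; 22,050 × 180 × 2 × 2 = 15,876,000 bytes.
Total = 234,126,900 bytes = 223.28 MiB.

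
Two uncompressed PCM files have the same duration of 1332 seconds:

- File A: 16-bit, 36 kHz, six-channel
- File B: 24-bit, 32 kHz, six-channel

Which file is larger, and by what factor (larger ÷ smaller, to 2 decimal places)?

File B, by a factor of 1.33

File A: 36,000 × 2 × 6 = 432,000 bytes/s.
File B: 32,000 × 3 × 6 = 576,000 bytes/s.
File B is larger; ratio = 767,232,000 / 575,424,000 = 1.33.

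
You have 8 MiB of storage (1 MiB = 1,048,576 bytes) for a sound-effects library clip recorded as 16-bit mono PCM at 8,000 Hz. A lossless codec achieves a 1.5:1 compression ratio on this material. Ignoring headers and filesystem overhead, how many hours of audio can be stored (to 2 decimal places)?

0.22 hours

Uncompressed byte rate = 8,000 × 2 × 1 = 16,000 bytes/s.
After 1.5:1 compression, effective rate ≈ 10666.67 bytes/s.
Capacity = 8 × 1,048,576 = 8,388,608 bytes.
8,388,608 / effective rate ≈ 786.43 s → 0.22 hours.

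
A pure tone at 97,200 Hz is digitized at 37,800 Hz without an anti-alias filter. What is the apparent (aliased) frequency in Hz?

Nyquist = 37,800/2 = 18,900 Hz; 97,200 Hz exceeds it.
Alias = |97,200 − 3×37,800| = |97,200 − 113,400| = 16,200 Hz.

16,200 Hz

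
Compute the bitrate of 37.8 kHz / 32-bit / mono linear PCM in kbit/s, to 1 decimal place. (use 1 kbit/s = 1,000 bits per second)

1209.6 kbit/s

Bit rate = 37,800 × 32 × 1 = 1,209,600 bits/s.
= 1209.6 kbit/s.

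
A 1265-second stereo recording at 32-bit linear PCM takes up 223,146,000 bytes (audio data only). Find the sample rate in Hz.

22,050 Hz

Bytes = sample_rate × seconds × bytes_per_sample × channels.
sample_rate = 223,146,000 / (1,265 × 4 × 2) = 223,146,000 / 10,120 = 22,050 Hz.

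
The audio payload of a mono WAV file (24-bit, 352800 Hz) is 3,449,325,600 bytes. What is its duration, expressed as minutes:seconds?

54:19

Byte rate = 352,800 × 3 × 1 = 1,058,400 bytes/s.
Duration = 3,449,325,600 / 1,058,400 = 3,259 s.
3,259 s = 54:19.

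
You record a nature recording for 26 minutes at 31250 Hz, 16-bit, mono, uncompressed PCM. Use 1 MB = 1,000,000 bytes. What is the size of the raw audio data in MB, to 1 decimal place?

Duration = 26 minutes = 1,560 s.
Bytes = 31,250 samples/s × 1,560 s × 2 bytes/sample × 1 ch = 97,500,000 bytes.
97,500,000 / 1,000,000 = 97.5 MB.

97.5 MB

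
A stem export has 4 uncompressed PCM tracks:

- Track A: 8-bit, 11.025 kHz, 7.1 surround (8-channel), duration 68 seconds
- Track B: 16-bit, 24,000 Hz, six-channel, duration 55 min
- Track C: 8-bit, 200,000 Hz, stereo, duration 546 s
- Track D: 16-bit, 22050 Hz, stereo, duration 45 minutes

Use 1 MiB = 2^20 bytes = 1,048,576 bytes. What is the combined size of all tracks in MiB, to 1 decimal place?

1347.5 MiB

Track A: 11,025 × 68 × 1 × 8 = 5,997,600 bytes.
Track B: 55 min = 3,300 s; 24,000 × 3,300 × 2 × 6 = 950,400,000 bytes.
Track C: 200,000 × 546 × 1 × 2 = 218,400,000 bytes.
Track D: 45 minutes = 2,700 s; 22,050 × 2,700 × 2 × 2 = 238,140,000 bytes.
Total = 1,412,937,600 bytes = 1347.5 MiB.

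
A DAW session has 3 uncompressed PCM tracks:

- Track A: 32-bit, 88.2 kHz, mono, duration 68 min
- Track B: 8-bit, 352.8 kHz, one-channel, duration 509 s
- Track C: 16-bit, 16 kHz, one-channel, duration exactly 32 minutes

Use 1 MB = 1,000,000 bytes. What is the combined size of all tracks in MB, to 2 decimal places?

Track A: 68 min = 4,080 s; 88,200 × 4,080 × 4 × 1 = 1,439,424,000 bytes.
Track B: 352,800 × 509 × 1 × 1 = 179,575,200 bytes.
Track C: exactly 32 minutes = 1,920 s; 16,000 × 1,920 × 2 × 1 = 61,440,000 bytes.
Total = 1,680,439,200 bytes = 1680.44 MB.

1680.44 MB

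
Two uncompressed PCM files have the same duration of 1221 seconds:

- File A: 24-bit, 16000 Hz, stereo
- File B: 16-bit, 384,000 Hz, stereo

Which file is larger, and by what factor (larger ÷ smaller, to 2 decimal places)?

File A: 16,000 × 3 × 2 = 96,000 bytes/s.
File B: 384,000 × 2 × 2 = 1,536,000 bytes/s.
File B is larger; ratio = 1,875,456,000 / 117,216,000 = 16.00.

File B, by a factor of 16.00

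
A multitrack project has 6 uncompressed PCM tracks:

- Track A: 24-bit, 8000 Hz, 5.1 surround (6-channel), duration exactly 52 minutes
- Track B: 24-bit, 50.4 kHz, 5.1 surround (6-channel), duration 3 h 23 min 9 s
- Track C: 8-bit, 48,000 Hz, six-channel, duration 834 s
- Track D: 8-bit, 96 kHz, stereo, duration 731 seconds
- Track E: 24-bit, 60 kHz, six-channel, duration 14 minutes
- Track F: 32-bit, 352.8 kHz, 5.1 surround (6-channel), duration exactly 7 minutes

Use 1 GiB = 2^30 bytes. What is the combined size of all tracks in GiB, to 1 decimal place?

Track A: exactly 52 minutes = 3,120 s; 8,000 × 3,120 × 3 × 6 = 449,280,000 bytes.
Track B: 3 h 23 min 9 s = 12,189 s; 50,400 × 12,189 × 3 × 6 = 11,057,860,800 bytes.
Track C: 48,000 × 834 × 1 × 6 = 240,192,000 bytes.
Track D: 96,000 × 731 × 1 × 2 = 140,352,000 bytes.
Track E: 14 minutes = 840 s; 60,000 × 840 × 3 × 6 = 907,200,000 bytes.
Track F: exactly 7 minutes = 420 s; 352,800 × 420 × 4 × 6 = 3,556,224,000 bytes.
Total = 16,351,108,800 bytes = 15.2 GiB.

15.2 GiB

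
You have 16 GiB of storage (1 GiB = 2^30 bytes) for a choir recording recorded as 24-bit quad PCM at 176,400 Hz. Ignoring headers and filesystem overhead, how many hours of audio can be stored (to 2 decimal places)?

2.25 hours

Uncompressed byte rate = 176,400 × 3 × 4 = 2,116,800 bytes/s.
Capacity = 16 × 1,073,741,824 = 17,179,869,184 bytes.
17,179,869,184 / 2,116,800 ≈ 8115.96 s → 2.25 hours.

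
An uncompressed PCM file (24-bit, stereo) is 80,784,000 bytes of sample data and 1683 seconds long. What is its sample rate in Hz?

8,000 Hz

Bytes = sample_rate × seconds × bytes_per_sample × channels.
sample_rate = 80,784,000 / (1,683 × 3 × 2) = 80,784,000 / 10,098 = 8,000 Hz.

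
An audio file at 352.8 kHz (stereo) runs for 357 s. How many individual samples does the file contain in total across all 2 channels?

251,899,200 samples

352,800 × 357 s × 2 ch = 251,899,200 samples.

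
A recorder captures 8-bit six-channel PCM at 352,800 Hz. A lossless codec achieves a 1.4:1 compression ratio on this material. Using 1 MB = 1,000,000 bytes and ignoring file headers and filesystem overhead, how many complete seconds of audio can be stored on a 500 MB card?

330 seconds

Uncompressed byte rate = 352,800 × 1 × 6 = 2,116,800 bytes/s.
After 1.4:1 compression, effective rate ≈ 1512000 bytes/s.
Capacity = 500 × 1,000,000 = 500,000,000 bytes.
500,000,000 / effective rate ≈ 330.69 s → 330 seconds.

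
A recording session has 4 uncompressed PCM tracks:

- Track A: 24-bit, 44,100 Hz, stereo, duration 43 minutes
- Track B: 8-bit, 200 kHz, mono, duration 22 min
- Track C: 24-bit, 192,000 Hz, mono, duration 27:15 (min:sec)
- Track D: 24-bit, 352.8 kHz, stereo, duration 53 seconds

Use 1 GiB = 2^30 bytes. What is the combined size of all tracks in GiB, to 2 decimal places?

Track A: 43 minutes = 2,580 s; 44,100 × 2,580 × 3 × 2 = 682,668,000 bytes.
Track B: 22 min = 1,320 s; 200,000 × 1,320 × 1 × 1 = 264,000,000 bytes.
Track C: 27:15 (min:sec) = 1,635 s; 192,000 × 1,635 × 3 × 1 = 941,760,000 bytes.
Track D: 352,800 × 53 × 3 × 2 = 112,190,400 bytes.
Total = 2,000,618,400 bytes = 1.86 GiB.

1.86 GiB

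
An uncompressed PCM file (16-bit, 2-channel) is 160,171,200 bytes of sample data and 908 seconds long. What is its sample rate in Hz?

Bytes = sample_rate × seconds × bytes_per_sample × channels.
sample_rate = 160,171,200 / (908 × 2 × 2) = 160,171,200 / 3,632 = 44,100 Hz.

44,100 Hz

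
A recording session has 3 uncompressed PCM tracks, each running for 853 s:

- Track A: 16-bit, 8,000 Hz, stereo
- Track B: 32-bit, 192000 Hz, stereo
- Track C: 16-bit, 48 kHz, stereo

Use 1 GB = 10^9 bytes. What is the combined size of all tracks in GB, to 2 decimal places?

Track A: 8,000 × 853 × 2 × 2 = 27,296,000 bytes.
Track B: 192,000 × 853 × 4 × 2 = 1,310,208,000 bytes.
Track C: 48,000 × 853 × 2 × 2 = 163,776,000 bytes.
Total = 1,501,280,000 bytes = 1.50 GB.

1.50 GB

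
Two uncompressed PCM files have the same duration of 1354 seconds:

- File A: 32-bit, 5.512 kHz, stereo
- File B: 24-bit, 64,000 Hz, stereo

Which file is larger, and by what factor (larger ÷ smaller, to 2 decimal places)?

File A: 5,512 × 4 × 2 = 44,096 bytes/s.
File B: 64,000 × 3 × 2 = 384,000 bytes/s.
File B is larger; ratio = 519,936,000 / 59,705,984 = 8.71.

File B, by a factor of 8.71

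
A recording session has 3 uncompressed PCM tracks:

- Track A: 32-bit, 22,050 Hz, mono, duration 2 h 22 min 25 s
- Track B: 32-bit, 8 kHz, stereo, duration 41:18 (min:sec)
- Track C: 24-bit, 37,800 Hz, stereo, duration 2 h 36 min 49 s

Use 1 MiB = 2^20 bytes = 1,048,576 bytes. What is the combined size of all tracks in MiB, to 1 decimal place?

Track A: 2 h 22 min 25 s = 8,545 s; 22,050 × 8,545 × 4 × 1 = 753,669,000 bytes.
Track B: 41:18 (min:sec) = 2,478 s; 8,000 × 2,478 × 4 × 2 = 158,592,000 bytes.
Track C: 2 h 36 min 49 s = 9,409 s; 37,800 × 9,409 × 3 × 2 = 2,133,961,200 bytes.
Total = 3,046,222,200 bytes = 2905.1 MiB.

2905.1 MiB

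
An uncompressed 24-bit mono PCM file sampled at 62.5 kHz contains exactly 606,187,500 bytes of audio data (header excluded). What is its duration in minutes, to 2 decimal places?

53.88 minutes

Byte rate = 62,500 × 3 × 1 = 187,500 bytes/s.
Duration = 606,187,500 / 187,500 = 3,233 s.
3,233 s / 60 = 53.88 minutes.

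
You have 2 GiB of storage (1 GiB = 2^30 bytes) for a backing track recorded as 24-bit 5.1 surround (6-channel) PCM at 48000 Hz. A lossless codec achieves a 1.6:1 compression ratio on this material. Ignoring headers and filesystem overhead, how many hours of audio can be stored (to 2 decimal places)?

1.10 hours

Uncompressed byte rate = 48,000 × 3 × 6 = 864,000 bytes/s.
After 1.6:1 compression, effective rate ≈ 540000 bytes/s.
Capacity = 2 × 1,073,741,824 = 2,147,483,648 bytes.
2,147,483,648 / effective rate ≈ 3976.82 s → 1.10 hours.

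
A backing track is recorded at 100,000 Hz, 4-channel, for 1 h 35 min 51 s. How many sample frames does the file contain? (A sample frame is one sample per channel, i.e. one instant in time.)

1 h 35 min 51 s = 5,751 s.
100,000 samples/s × 5,751 s = 575,100,000 frames.

575,100,000 sample frames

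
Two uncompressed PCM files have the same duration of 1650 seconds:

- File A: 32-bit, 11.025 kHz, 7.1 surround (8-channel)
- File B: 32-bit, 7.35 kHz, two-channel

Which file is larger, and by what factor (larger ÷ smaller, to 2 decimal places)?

File A: 11,025 × 4 × 8 = 352,800 bytes/s.
File B: 7,350 × 4 × 2 = 58,800 bytes/s.
File A is larger; ratio = 582,120,000 / 97,020,000 = 6.00.

File A, by a factor of 6.00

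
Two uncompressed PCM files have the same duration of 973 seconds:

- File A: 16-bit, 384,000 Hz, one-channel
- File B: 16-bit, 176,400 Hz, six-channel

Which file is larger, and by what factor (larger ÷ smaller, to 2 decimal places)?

File B, by a factor of 2.76

File A: 384,000 × 2 × 1 = 768,000 bytes/s.
File B: 176,400 × 2 × 6 = 2,116,800 bytes/s.
File B is larger; ratio = 2,059,646,400 / 747,264,000 = 2.76.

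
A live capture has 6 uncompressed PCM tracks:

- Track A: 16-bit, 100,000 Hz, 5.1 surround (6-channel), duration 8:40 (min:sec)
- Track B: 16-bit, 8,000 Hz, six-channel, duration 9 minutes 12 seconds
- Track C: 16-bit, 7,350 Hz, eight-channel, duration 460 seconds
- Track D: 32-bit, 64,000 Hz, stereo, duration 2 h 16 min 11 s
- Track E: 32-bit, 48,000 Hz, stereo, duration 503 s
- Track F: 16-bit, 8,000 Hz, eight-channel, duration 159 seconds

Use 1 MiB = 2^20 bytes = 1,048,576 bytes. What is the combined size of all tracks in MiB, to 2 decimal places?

Track A: 8:40 (min:sec) = 520 s; 100,000 × 520 × 2 × 6 = 624,000,000 bytes.
Track B: 9 minutes 12 seconds = 552 s; 8,000 × 552 × 2 × 6 = 52,992,000 bytes.
Track C: 7,350 × 460 × 2 × 8 = 54,096,000 bytes.
Track D: 2 h 16 min 11 s = 8,171 s; 64,000 × 8,171 × 4 × 2 = 4,183,552,000 bytes.
Track E: 48,000 × 503 × 4 × 2 = 193,152,000 bytes.
Track F: 8,000 × 159 × 2 × 8 = 20,352,000 bytes.
Total = 5,128,144,000 bytes = 4890.58 MiB.

4890.58 MiB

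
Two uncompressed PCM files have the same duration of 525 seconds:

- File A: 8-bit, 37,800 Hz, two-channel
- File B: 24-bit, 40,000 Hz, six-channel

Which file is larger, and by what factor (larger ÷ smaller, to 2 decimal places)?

File B, by a factor of 9.52

File A: 37,800 × 1 × 2 = 75,600 bytes/s.
File B: 40,000 × 3 × 6 = 720,000 bytes/s.
File B is larger; ratio = 378,000,000 / 39,690,000 = 9.52.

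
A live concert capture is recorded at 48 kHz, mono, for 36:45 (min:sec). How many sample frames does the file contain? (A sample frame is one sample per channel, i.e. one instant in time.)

36:45 (min:sec) = 2,205 s.
48,000 samples/s × 2,205 s = 105,840,000 frames.

105,840,000 sample frames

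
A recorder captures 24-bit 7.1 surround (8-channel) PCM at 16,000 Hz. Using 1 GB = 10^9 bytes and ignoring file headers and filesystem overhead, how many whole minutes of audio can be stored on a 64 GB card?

2,777 minutes

Uncompressed byte rate = 16,000 × 3 × 8 = 384,000 bytes/s.
Capacity = 64 × 1,000,000,000 = 64,000,000,000 bytes.
64,000,000,000 / 384,000 ≈ 166666.67 s → 2,777 minutes.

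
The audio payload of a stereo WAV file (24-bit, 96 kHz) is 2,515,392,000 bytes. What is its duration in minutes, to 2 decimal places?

72.78 minutes

Byte rate = 96,000 × 3 × 2 = 576,000 bytes/s.
Duration = 2,515,392,000 / 576,000 = 4,367 s.
4,367 s / 60 = 72.78 minutes.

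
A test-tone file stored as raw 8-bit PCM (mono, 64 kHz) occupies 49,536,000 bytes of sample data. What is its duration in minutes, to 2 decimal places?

12.90 minutes

Byte rate = 64,000 × 1 × 1 = 64,000 bytes/s.
Duration = 49,536,000 / 64,000 = 774 s.
774 s / 60 = 12.90 minutes.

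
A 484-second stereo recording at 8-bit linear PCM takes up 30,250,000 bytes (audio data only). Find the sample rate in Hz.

Bytes = sample_rate × seconds × bytes_per_sample × channels.
sample_rate = 30,250,000 / (484 × 1 × 2) = 30,250,000 / 968 = 31,250 Hz.

31,250 Hz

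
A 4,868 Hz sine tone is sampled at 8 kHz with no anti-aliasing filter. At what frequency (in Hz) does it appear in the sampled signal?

3,132 Hz

Nyquist = 8,000/2 = 4,000 Hz; 4,868 Hz exceeds it.
Alias = |4,868 − 1×8,000| = |4,868 − 8,000| = 3,132 Hz.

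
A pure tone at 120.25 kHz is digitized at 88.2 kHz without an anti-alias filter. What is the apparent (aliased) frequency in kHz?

32.05 kHz

Nyquist = 88,200/2 = 44,100 Hz; 120,250 Hz exceeds it.
Alias = |120,250 − 1×88,200| = |120,250 − 88,200| = 32,050 Hz = 32.05 kHz.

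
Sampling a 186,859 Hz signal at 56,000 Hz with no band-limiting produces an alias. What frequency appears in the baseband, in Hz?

18,859 Hz

Nyquist = 56,000/2 = 28,000 Hz; 186,859 Hz exceeds it.
Alias = |186,859 − 3×56,000| = |186,859 − 168,000| = 18,859 Hz.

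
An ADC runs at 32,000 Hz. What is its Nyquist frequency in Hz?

16,000 Hz

Nyquist frequency = sample rate / 2 = 32,000 / 2 = 16,000 Hz.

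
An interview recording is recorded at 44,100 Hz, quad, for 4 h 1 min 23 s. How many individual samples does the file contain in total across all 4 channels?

4 h 1 min 23 s = 14,483 s.
44,100 × 14,483 s × 4 ch = 2,554,801,200 samples.

2,554,801,200 samples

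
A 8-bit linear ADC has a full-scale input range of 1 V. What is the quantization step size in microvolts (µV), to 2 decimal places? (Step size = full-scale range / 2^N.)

1 V / 2^8 = 1 / 256 V = 3906.25 µV.

3906.25 µV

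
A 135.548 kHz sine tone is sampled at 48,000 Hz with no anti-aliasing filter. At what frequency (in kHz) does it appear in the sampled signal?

8.452 kHz

Nyquist = 48,000/2 = 24,000 Hz; 135,548 Hz exceeds it.
Alias = |135,548 − 3×48,000| = |135,548 − 144,000| = 8,452 Hz = 8.452 kHz.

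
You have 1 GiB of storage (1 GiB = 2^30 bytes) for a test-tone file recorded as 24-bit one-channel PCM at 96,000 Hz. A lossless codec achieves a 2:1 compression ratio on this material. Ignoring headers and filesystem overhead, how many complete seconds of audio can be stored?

7,456 seconds

Uncompressed byte rate = 96,000 × 3 × 1 = 288,000 bytes/s.
After 2:1 compression, effective rate ≈ 144000 bytes/s.
Capacity = 1 × 1,073,741,824 = 1,073,741,824 bytes.
1,073,741,824 / effective rate ≈ 7456.54 s → 7,456 seconds.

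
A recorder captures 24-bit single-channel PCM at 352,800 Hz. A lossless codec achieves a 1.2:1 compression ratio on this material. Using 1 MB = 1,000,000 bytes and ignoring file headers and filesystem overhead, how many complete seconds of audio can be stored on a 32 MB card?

Uncompressed byte rate = 352,800 × 3 × 1 = 1,058,400 bytes/s.
After 1.2:1 compression, effective rate ≈ 882000 bytes/s.
Capacity = 32 × 1,000,000 = 32,000,000 bytes.
32,000,000 / effective rate ≈ 36.28 s → 36 seconds.

36 seconds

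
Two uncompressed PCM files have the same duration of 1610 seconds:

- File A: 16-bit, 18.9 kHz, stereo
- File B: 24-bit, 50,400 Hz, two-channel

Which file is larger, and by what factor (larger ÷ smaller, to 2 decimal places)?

File A: 18,900 × 2 × 2 = 75,600 bytes/s.
File B: 50,400 × 3 × 2 = 302,400 bytes/s.
File B is larger; ratio = 486,864,000 / 121,716,000 = 4.00.

File B, by a factor of 4.00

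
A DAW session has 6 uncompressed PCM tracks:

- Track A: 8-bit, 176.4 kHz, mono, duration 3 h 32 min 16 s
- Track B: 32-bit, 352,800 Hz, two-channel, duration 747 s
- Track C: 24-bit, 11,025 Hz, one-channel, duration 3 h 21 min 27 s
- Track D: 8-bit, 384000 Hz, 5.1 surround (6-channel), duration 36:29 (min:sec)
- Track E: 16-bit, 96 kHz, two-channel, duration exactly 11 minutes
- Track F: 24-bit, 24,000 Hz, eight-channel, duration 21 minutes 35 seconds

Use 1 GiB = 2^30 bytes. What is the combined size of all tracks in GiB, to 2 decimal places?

Track A: 3 h 32 min 16 s = 12,736 s; 176,400 × 12,736 × 1 × 1 = 2,246,630,400 bytes.
Track B: 352,800 × 747 × 4 × 2 = 2,108,332,800 bytes.
Track C: 3 h 21 min 27 s = 12,087 s; 11,025 × 12,087 × 3 × 1 = 399,777,525 bytes.
Track D: 36:29 (min:sec) = 2,189 s; 384,000 × 2,189 × 1 × 6 = 5,043,456,000 bytes.
Track E: exactly 11 minutes = 660 s; 96,000 × 660 × 2 × 2 = 253,440,000 bytes.
Track F: 21 minutes 35 seconds = 1,295 s; 24,000 × 1,295 × 3 × 8 = 745,920,000 bytes.
Total = 10,797,556,725 bytes = 10.06 GiB.

10.06 GiB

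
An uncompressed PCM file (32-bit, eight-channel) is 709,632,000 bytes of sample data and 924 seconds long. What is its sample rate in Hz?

24,000 Hz

Bytes = sample_rate × seconds × bytes_per_sample × channels.
sample_rate = 709,632,000 / (924 × 4 × 8) = 709,632,000 / 29,568 = 24,000 Hz.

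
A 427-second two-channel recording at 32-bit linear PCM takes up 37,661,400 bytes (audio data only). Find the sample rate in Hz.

11,025 Hz

Bytes = sample_rate × seconds × bytes_per_sample × channels.
sample_rate = 37,661,400 / (427 × 4 × 2) = 37,661,400 / 3,416 = 11,025 Hz.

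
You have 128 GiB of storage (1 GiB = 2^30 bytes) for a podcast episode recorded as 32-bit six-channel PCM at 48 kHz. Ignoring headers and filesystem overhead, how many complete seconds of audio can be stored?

119,304 seconds

Uncompressed byte rate = 48,000 × 4 × 6 = 1,152,000 bytes/s.
Capacity = 128 × 1,073,741,824 = 137,438,953,472 bytes.
137,438,953,472 / 1,152,000 ≈ 119304.65 s → 119,304 seconds.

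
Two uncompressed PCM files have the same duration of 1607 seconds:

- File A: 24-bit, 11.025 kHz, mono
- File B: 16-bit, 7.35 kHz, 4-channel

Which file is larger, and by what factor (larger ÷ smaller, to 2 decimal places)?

File B, by a factor of 1.78

File A: 11,025 × 3 × 1 = 33,075 bytes/s.
File B: 7,350 × 2 × 4 = 58,800 bytes/s.
File B is larger; ratio = 94,491,600 / 53,151,525 = 1.78.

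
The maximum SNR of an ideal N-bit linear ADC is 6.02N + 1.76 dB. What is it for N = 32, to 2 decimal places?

6.02 × 32 + 1.76 = 194.40 dB.

194.40 dB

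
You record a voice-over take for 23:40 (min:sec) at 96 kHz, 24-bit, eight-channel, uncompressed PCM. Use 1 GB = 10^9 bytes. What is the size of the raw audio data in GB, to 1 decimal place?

Duration = 23:40 (min:sec) = 1,420 s.
Bytes = 96,000 samples/s × 1,420 s × 3 bytes/sample × 8 ch = 3,271,680,000 bytes.
3,271,680,000 / 1,000,000,000 = 3.3 GB.

3.3 GB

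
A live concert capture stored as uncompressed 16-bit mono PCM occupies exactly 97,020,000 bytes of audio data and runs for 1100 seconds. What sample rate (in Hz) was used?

44,100 Hz

Bytes = sample_rate × seconds × bytes_per_sample × channels.
sample_rate = 97,020,000 / (1,100 × 2 × 1) = 97,020,000 / 2,200 = 44,100 Hz.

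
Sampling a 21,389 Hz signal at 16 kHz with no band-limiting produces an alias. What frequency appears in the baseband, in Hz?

Nyquist = 16,000/2 = 8,000 Hz; 21,389 Hz exceeds it.
Alias = |21,389 − 1×16,000| = |21,389 − 16,000| = 5,389 Hz.

5,389 Hz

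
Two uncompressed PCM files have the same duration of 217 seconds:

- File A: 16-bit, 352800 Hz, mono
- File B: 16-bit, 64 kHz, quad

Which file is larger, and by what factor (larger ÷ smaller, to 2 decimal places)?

File A: 352,800 × 2 × 1 = 705,600 bytes/s.
File B: 64,000 × 2 × 4 = 512,000 bytes/s.
File A is larger; ratio = 153,115,200 / 111,104,000 = 1.38.

File A, by a factor of 1.38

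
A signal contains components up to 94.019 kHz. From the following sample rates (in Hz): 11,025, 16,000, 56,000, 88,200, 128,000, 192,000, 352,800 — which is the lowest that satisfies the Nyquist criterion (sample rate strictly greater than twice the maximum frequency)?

192,000 Hz

Need sample rate > 2 × 94,019 = 188,038 Hz.
Lowest listed rate above 188,038 Hz is 192,000 Hz.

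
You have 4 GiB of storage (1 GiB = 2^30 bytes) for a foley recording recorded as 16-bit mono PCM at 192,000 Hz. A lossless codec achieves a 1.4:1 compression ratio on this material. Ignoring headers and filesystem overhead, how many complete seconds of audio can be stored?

Uncompressed byte rate = 192,000 × 2 × 1 = 384,000 bytes/s.
After 1.4:1 compression, effective rate ≈ 274285.71 bytes/s.
Capacity = 4 × 1,073,741,824 = 4,294,967,296 bytes.
4,294,967,296 / effective rate ≈ 15658.73 s → 15,658 seconds.

15,658 seconds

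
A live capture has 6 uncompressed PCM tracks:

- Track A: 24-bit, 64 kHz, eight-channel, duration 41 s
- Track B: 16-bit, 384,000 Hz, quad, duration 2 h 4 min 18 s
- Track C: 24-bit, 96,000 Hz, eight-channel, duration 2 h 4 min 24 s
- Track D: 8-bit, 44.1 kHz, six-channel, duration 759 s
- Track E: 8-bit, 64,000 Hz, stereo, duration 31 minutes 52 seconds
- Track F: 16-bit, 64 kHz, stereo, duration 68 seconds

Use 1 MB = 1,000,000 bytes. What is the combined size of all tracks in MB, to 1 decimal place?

40634.0 MB

Track A: 64,000 × 41 × 3 × 8 = 62,976,000 bytes.
Track B: 2 h 4 min 18 s = 7,458 s; 384,000 × 7,458 × 2 × 4 = 22,910,976,000 bytes.
Track C: 2 h 4 min 24 s = 7,464 s; 96,000 × 7,464 × 3 × 8 = 17,197,056,000 bytes.
Track D: 44,100 × 759 × 1 × 6 = 200,831,400 bytes.
Track E: 31 minutes 52 seconds = 1,912 s; 64,000 × 1,912 × 1 × 2 = 244,736,000 bytes.
Track F: 64,000 × 68 × 2 × 2 = 17,408,000 bytes.
Total = 40,633,983,400 bytes = 40634.0 MB.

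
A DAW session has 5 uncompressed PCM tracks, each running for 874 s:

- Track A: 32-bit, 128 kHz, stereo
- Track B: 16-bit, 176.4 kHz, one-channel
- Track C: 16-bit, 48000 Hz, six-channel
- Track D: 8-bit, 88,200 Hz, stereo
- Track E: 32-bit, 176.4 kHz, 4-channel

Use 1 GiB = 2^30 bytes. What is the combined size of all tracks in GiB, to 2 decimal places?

4.03 GiB

Track A: 128,000 × 874 × 4 × 2 = 894,976,000 bytes.
Track B: 176,400 × 874 × 2 × 1 = 308,347,200 bytes.
Track C: 48,000 × 874 × 2 × 6 = 503,424,000 bytes.
Track D: 88,200 × 874 × 1 × 2 = 154,173,600 bytes.
Track E: 176,400 × 874 × 4 × 4 = 2,466,777,600 bytes.
Total = 4,327,698,400 bytes = 4.03 GiB.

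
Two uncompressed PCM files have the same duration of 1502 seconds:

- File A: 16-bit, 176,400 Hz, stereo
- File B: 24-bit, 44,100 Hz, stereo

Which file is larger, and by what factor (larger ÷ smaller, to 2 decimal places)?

File A: 176,400 × 2 × 2 = 705,600 bytes/s.
File B: 44,100 × 3 × 2 = 264,600 bytes/s.
File A is larger; ratio = 1,059,811,200 / 397,429,200 = 2.67.

File A, by a factor of 2.67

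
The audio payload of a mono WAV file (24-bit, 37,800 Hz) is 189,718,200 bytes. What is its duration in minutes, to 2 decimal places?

27.88 minutes

Byte rate = 37,800 × 3 × 1 = 113,400 bytes/s.
Duration = 189,718,200 / 113,400 = 1,673 s.
1,673 s / 60 = 27.88 minutes.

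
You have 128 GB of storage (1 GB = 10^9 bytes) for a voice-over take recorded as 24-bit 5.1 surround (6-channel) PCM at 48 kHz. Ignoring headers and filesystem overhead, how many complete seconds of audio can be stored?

148,148 seconds

Uncompressed byte rate = 48,000 × 3 × 6 = 864,000 bytes/s.
Capacity = 128 × 1,000,000,000 = 128,000,000,000 bytes.
128,000,000,000 / 864,000 ≈ 148148.15 s → 148,148 seconds.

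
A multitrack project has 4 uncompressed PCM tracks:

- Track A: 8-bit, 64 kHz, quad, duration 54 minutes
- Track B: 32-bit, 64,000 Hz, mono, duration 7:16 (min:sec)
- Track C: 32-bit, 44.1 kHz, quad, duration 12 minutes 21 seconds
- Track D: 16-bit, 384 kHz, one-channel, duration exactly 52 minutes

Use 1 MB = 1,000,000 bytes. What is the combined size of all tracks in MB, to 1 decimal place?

Track A: 54 minutes = 3,240 s; 64,000 × 3,240 × 1 × 4 = 829,440,000 bytes.
Track B: 7:16 (min:sec) = 436 s; 64,000 × 436 × 4 × 1 = 111,616,000 bytes.
Track C: 12 minutes 21 seconds = 741 s; 44,100 × 741 × 4 × 4 = 522,849,600 bytes.
Track D: exactly 52 minutes = 3,120 s; 384,000 × 3,120 × 2 × 1 = 2,396,160,000 bytes.
Total = 3,860,065,600 bytes = 3860.1 MB.

3860.1 MB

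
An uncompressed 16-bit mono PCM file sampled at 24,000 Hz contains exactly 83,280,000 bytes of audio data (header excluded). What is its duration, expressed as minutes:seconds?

Byte rate = 24,000 × 2 × 1 = 48,000 bytes/s.
Duration = 83,280,000 / 48,000 = 1,735 s.
1,735 s = 28:55.

28:55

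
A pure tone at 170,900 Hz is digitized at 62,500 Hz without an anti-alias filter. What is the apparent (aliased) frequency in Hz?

Nyquist = 62,500/2 = 31,250 Hz; 170,900 Hz exceeds it.
Alias = |170,900 − 3×62,500| = |170,900 − 187,500| = 16,600 Hz.

16,600 Hz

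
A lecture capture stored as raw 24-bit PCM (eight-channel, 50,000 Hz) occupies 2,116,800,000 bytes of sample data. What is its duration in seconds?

Byte rate = 50,000 × 3 × 8 = 1,200,000 bytes/s.
Duration = 2,116,800,000 / 1,200,000 = 1,764 s.

1,764 seconds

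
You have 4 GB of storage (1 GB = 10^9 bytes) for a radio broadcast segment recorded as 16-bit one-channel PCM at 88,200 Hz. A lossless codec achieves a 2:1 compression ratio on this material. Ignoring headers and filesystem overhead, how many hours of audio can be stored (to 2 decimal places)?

12.60 hours

Uncompressed byte rate = 88,200 × 2 × 1 = 176,400 bytes/s.
After 2:1 compression, effective rate ≈ 88200 bytes/s.
Capacity = 4 × 1,000,000,000 = 4,000,000,000 bytes.
4,000,000,000 / effective rate ≈ 45351.47 s → 12.60 hours.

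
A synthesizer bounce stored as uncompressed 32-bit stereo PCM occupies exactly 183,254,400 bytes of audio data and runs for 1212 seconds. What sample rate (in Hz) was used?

18,900 Hz

Bytes = sample_rate × seconds × bytes_per_sample × channels.
sample_rate = 183,254,400 / (1,212 × 4 × 2) = 183,254,400 / 9,696 = 18,900 Hz.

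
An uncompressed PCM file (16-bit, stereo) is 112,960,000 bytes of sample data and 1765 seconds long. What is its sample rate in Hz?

Bytes = sample_rate × seconds × bytes_per_sample × channels.
sample_rate = 112,960,000 / (1,765 × 2 × 2) = 112,960,000 / 7,060 = 16,000 Hz.

16,000 Hz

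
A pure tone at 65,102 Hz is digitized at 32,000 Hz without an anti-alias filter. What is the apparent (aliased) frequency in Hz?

Nyquist = 32,000/2 = 16,000 Hz; 65,102 Hz exceeds it.
Alias = |65,102 − 2×32,000| = |65,102 − 64,000| = 1,102 Hz.

1,102 Hz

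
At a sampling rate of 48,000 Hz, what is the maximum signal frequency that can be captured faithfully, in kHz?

Nyquist frequency = sample rate / 2 = 48,000 / 2 = 24 kHz.

24 kHz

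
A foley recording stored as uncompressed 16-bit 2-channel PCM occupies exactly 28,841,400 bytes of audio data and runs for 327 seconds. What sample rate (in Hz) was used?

22,050 Hz

Bytes = sample_rate × seconds × bytes_per_sample × channels.
sample_rate = 28,841,400 / (327 × 2 × 2) = 28,841,400 / 1,308 = 22,050 Hz.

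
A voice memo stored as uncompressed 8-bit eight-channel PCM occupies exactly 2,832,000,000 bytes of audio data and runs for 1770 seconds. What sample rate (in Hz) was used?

Bytes = sample_rate × seconds × bytes_per_sample × channels.
sample_rate = 2,832,000,000 / (1,770 × 1 × 8) = 2,832,000,000 / 14,160 = 200,000 Hz.

200,000 Hz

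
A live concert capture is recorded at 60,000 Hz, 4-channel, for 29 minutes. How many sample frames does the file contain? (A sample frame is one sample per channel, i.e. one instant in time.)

29 minutes = 1,740 s.
60,000 samples/s × 1,740 s = 104,400,000 frames.

104,400,000 sample frames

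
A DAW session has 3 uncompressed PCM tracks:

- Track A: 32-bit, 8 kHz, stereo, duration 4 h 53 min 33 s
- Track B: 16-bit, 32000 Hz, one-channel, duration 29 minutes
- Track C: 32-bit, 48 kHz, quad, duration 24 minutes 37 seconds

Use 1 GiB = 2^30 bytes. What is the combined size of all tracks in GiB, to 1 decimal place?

Track A: 4 h 53 min 33 s = 17,613 s; 8,000 × 17,613 × 4 × 2 = 1,127,232,000 bytes.
Track B: 29 minutes = 1,740 s; 32,000 × 1,740 × 2 × 1 = 111,360,000 bytes.
Track C: 24 minutes 37 seconds = 1,477 s; 48,000 × 1,477 × 4 × 4 = 1,134,336,000 bytes.
Total = 2,372,928,000 bytes = 2.2 GiB.

2.2 GiB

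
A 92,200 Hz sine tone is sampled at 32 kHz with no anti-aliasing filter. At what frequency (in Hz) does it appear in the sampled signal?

Nyquist = 32,000/2 = 16,000 Hz; 92,200 Hz exceeds it.
Alias = |92,200 − 3×32,000| = |92,200 − 96,000| = 3,800 Hz.

3,800 Hz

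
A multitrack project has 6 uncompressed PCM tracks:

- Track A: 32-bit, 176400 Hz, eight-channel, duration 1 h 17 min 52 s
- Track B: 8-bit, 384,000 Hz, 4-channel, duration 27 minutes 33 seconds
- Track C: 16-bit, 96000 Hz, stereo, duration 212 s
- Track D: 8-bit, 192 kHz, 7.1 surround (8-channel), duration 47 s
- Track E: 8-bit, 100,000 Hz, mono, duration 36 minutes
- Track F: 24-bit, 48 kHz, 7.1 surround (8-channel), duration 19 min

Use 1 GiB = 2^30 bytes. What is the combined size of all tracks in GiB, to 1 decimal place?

28.5 GiB

Track A: 1 h 17 min 52 s = 4,672 s; 176,400 × 4,672 × 4 × 8 = 26,372,505,600 bytes.
Track B: 27 minutes 33 seconds = 1,653 s; 384,000 × 1,653 × 1 × 4 = 2,539,008,000 bytes.
Track C: 96,000 × 212 × 2 × 2 = 81,408,000 bytes.
Track D: 192,000 × 47 × 1 × 8 = 72,192,000 bytes.
Track E: 36 minutes = 2,160 s; 100,000 × 2,160 × 1 × 1 = 216,000,000 bytes.
Track F: 19 min = 1,140 s; 48,000 × 1,140 × 3 × 8 = 1,313,280,000 bytes.
Total = 30,594,393,600 bytes = 28.5 GiB.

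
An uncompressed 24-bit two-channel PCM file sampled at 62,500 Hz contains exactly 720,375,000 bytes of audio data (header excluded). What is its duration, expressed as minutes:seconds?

32:01

Byte rate = 62,500 × 3 × 2 = 375,000 bytes/s.
Duration = 720,375,000 / 375,000 = 1,921 s.
1,921 s = 32:01.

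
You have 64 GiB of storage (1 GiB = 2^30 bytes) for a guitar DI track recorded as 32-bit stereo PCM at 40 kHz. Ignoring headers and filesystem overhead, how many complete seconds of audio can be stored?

214,748 seconds

Uncompressed byte rate = 40,000 × 4 × 2 = 320,000 bytes/s.
Capacity = 64 × 1,073,741,824 = 68,719,476,736 bytes.
68,719,476,736 / 320,000 ≈ 214748.36 s → 214,748 seconds.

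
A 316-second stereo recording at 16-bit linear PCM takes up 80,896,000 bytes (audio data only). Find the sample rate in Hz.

Bytes = sample_rate × seconds × bytes_per_sample × channels.
sample_rate = 80,896,000 / (316 × 2 × 2) = 80,896,000 / 1,264 = 64,000 Hz.

64,000 Hz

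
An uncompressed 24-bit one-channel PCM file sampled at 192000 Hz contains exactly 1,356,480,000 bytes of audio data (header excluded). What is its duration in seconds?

Byte rate = 192,000 × 3 × 1 = 576,000 bytes/s.
Duration = 1,356,480,000 / 576,000 = 2,355 s.

2,355 seconds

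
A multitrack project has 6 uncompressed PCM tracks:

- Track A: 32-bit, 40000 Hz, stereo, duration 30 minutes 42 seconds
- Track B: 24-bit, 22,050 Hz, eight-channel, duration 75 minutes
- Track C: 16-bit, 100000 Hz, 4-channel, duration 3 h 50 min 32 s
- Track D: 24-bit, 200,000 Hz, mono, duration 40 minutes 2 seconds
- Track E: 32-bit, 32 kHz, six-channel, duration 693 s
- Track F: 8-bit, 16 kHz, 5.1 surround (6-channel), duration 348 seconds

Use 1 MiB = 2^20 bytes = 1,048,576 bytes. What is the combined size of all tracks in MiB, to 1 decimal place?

15300.1 MiB

Track A: 30 minutes 42 seconds = 1,842 s; 40,000 × 1,842 × 4 × 2 = 589,440,000 bytes.
Track B: 75 minutes = 4,500 s; 22,050 × 4,500 × 3 × 8 = 2,381,400,000 bytes.
Track C: 3 h 50 min 32 s = 13,832 s; 100,000 × 13,832 × 2 × 4 = 11,065,600,000 bytes.
Track D: 40 minutes 2 seconds = 2,402 s; 200,000 × 2,402 × 3 × 1 = 1,441,200,000 bytes.
Track E: 32,000 × 693 × 4 × 6 = 532,224,000 bytes.
Track F: 16,000 × 348 × 1 × 6 = 33,408,000 bytes.
Total = 16,043,272,000 bytes = 15300.1 MiB.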